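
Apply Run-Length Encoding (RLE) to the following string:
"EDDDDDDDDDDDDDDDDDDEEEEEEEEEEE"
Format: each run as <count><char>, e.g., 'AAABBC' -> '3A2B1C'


Scanning runs left to right:
  i=0: run of 'E' x 1 -> '1E'
  i=1: run of 'D' x 18 -> '18D'
  i=19: run of 'E' x 11 -> '11E'

RLE = 1E18D11E


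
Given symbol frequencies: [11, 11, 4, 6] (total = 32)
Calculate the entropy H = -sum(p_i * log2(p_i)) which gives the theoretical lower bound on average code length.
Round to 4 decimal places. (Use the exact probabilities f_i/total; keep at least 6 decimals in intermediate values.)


Per-symbol terms -p_i * log2(p_i) with p_i = f_i/32:
  p = 11/32 = 0.343750: log2(p) = -1.540568, -p*log2(p) = 0.529570
  p = 11/32 = 0.343750: log2(p) = -1.540568, -p*log2(p) = 0.529570
  p = 4/32 = 0.125000: log2(p) = -3.000000, -p*log2(p) = 0.375000
  p = 6/32 = 0.187500: log2(p) = -2.415037, -p*log2(p) = 0.452820
H = 0.529570 + 0.529570 + 0.375000 + 0.452820 = 1.886960

H = 1.887 bits/symbol


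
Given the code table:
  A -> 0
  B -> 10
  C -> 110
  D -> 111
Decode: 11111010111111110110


Decoding:
111 -> D
110 -> C
10 -> B
111 -> D
111 -> D
110 -> C
110 -> C


Result: DCBDDCC


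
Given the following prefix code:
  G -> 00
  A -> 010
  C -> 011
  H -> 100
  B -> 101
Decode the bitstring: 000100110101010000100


Decoding step by step:
Bits 00 -> G
Bits 010 -> A
Bits 011 -> C
Bits 010 -> A
Bits 101 -> B
Bits 00 -> G
Bits 00 -> G
Bits 100 -> H


Decoded message: GACABGGH


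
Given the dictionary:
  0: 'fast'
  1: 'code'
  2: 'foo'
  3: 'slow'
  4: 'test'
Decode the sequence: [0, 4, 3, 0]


Look up each index in the dictionary:
  0 -> 'fast'
  4 -> 'test'
  3 -> 'slow'
  0 -> 'fast'

Decoded: "fast test slow fast"


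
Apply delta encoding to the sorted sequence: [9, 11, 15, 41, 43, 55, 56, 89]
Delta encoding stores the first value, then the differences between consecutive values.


First value: 9
Deltas:
  11 - 9 = 2
  15 - 11 = 4
  41 - 15 = 26
  43 - 41 = 2
  55 - 43 = 12
  56 - 55 = 1
  89 - 56 = 33


Delta encoded: [9, 2, 4, 26, 2, 12, 1, 33]


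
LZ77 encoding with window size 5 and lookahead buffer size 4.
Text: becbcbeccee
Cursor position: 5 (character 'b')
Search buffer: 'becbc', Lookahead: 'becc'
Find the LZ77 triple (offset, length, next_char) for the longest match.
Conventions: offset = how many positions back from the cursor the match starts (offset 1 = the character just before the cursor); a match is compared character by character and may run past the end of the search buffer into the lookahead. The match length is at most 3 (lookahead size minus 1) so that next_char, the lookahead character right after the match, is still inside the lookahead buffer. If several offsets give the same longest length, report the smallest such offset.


Try each offset into the search buffer:
  offset=1 (pos 4, char 'c'): match length 0
  offset=2 (pos 3, char 'b'): match length 1
  offset=3 (pos 2, char 'c'): match length 0
  offset=4 (pos 1, char 'e'): match length 0
  offset=5 (pos 0, char 'b'): match length 3
Longest match has length 3 at offset 5.
next_char = character at position 5 + 3 = 8 -> 'c'

Best match: offset=5, length=3 (matching 'bec' starting at position 0)
LZ77 triple: (5, 3, 'c')


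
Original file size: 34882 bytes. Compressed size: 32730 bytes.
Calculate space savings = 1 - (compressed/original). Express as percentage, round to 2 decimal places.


ratio = compressed/original = 32730/34882 = 0.938306
savings = 1 - ratio = 1 - 0.938306 = 0.061694
as a percentage: 0.061694 * 100 = 6.17%

Space savings = 1 - 32730/34882 = 6.17%


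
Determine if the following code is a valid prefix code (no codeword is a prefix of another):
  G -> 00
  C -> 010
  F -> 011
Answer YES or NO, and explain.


Checking each pair (does one codeword prefix another?):
  G='00' vs C='010': no prefix
  G='00' vs F='011': no prefix
  C='010' vs G='00': no prefix
  C='010' vs F='011': no prefix
  F='011' vs G='00': no prefix
  F='011' vs C='010': no prefix
No violation found over all pairs.

YES -- this is a valid prefix code. No codeword is a prefix of any other codeword.


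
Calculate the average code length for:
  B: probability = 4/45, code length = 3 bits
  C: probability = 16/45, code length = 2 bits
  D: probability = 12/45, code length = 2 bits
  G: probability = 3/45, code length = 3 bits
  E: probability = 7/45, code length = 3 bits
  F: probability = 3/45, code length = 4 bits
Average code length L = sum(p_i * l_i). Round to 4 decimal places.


Weighted contributions p_i * l_i:
  B: (4/45) * 3 = 12/45
  C: (16/45) * 2 = 32/45
  D: (12/45) * 2 = 24/45
  G: (3/45) * 3 = 9/45
  E: (7/45) * 3 = 21/45
  F: (3/45) * 4 = 12/45
Sum = (12 + 32 + 24 + 9 + 21 + 12)/45 = 110/45

L = 110/45 = 2.4444 bits/symbol


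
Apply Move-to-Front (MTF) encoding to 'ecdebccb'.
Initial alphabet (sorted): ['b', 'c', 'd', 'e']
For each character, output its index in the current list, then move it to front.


MTF encoding:
'e': index 3 in ['b', 'c', 'd', 'e'] -> ['e', 'b', 'c', 'd']
'c': index 2 in ['e', 'b', 'c', 'd'] -> ['c', 'e', 'b', 'd']
'd': index 3 in ['c', 'e', 'b', 'd'] -> ['d', 'c', 'e', 'b']
'e': index 2 in ['d', 'c', 'e', 'b'] -> ['e', 'd', 'c', 'b']
'b': index 3 in ['e', 'd', 'c', 'b'] -> ['b', 'e', 'd', 'c']
'c': index 3 in ['b', 'e', 'd', 'c'] -> ['c', 'b', 'e', 'd']
'c': index 0 in ['c', 'b', 'e', 'd'] -> ['c', 'b', 'e', 'd']
'b': index 1 in ['c', 'b', 'e', 'd'] -> ['b', 'c', 'e', 'd']


Output: [3, 2, 3, 2, 3, 3, 0, 1]


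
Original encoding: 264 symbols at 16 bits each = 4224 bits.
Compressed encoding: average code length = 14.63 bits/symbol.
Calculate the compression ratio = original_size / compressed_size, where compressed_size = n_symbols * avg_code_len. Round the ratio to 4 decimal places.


original_size = n_symbols * orig_bits = 264 * 16 = 4224 bits
compressed_size = n_symbols * avg_code_len = 264 * 14.63 = 3862.32 bits
ratio = original_size / compressed_size = 4224 / 3862.32 = 1.0936

Compression ratio = 1.0936


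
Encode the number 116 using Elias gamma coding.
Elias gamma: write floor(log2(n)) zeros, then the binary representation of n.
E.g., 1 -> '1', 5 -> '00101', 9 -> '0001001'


num_bits = floor(log2(116)) + 1 = 7
leading_zeros = num_bits - 1 = 6
binary(116) = 1110100

Elias gamma(116) = '000000' + '1110100' = 0000001110100 (13 bits)


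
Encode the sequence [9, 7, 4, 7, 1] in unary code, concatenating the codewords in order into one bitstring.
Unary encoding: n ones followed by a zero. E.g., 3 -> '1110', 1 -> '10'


Encode each number as n ones followed by a terminating 0:
  9 -> 1111111110 (10 bits)
  7 -> 11111110 (8 bits)
  4 -> 11110 (5 bits)
  7 -> 11111110 (8 bits)
  1 -> 10 (2 bits)
Total length = 10 + 8 + 5 + 8 + 2 = 33 bits.

Unary([9, 7, 4, 7, 1]) = 111111111011111110111101111111010 (33 bits)


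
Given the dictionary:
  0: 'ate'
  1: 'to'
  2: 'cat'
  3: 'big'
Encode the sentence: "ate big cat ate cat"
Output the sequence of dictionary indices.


Look up each word in the dictionary:
  'ate' -> 0
  'big' -> 3
  'cat' -> 2
  'ate' -> 0
  'cat' -> 2

Encoded: [0, 3, 2, 0, 2]


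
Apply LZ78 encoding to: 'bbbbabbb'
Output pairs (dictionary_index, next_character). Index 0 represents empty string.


LZ78 encoding steps:
Dictionary: {0: ''}
Step 1: w='' (idx 0), next='b' -> output (0, 'b'), add 'b' as idx 1
Step 2: w='b' (idx 1), next='b' -> output (1, 'b'), add 'bb' as idx 2
Step 3: w='b' (idx 1), next='a' -> output (1, 'a'), add 'ba' as idx 3
Step 4: w='bb' (idx 2), next='b' -> output (2, 'b'), add 'bbb' as idx 4


Encoded: [(0, 'b'), (1, 'b'), (1, 'a'), (2, 'b')]


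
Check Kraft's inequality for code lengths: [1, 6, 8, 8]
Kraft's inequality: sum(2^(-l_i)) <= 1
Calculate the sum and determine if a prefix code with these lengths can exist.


Sum = 2^(-1) + 2^(-6) + 2^(-8) + 2^(-8)
    = 0.5 + 0.015625 + 0.00390625 + 0.00390625
    = 134/256 = 0.5234375
Since 0.5234375 <= 1, Kraft's inequality IS satisfied.
A prefix code with these lengths CAN exist.

Kraft sum = 0.5234375. Satisfied.


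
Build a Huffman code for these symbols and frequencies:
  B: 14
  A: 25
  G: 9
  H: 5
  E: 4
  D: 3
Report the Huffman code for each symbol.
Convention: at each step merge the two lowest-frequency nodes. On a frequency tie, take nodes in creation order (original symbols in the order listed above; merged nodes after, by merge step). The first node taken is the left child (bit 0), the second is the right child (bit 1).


Huffman tree construction:
Step 1: Merge D(3) + E(4) = 7
Step 2: Merge H(5) + (D+E)(7) = 12
Step 3: Merge G(9) + (H+(D+E))(12) = 21
Step 4: Merge B(14) + (G+(H+(D+E)))(21) = 35
Step 5: Merge A(25) + (B+(G+(H+(D+E))))(35) = 60
Read each symbol's code off the tree from the root (left child = 0, right child = 1).

Codes:
  B: 10 (length 2)
  A: 0 (length 1)
  G: 110 (length 3)
  H: 1110 (length 4)
  E: 11111 (length 5)
  D: 11110 (length 5)
Average code length: 135/60 = 2.2500 bits/symbol


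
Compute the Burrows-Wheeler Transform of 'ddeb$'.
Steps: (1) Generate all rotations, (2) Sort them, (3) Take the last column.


Rotations (sorted):
  0: $ddeb -> last char: b
  1: b$dde -> last char: e
  2: ddeb$ -> last char: $
  3: deb$d -> last char: d
  4: eb$dd -> last char: d


BWT = be$dd


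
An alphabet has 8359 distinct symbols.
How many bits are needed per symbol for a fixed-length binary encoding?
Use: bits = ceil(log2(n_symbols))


log2(8359) = 13.0291
Bracket: 2^13 = 8192 < 8359 <= 2^14 = 16384
So ceil(log2(8359)) = 14

bits = ceil(log2(8359)) = ceil(13.0291) = 14 bits


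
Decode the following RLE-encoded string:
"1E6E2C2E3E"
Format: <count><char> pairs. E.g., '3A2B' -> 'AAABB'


Expanding each <count><char> pair:
  1E -> 'E'
  6E -> 'EEEEEE'
  2C -> 'CC'
  2E -> 'EE'
  3E -> 'EEE'

Decoded = EEEEEEECCEEEEE


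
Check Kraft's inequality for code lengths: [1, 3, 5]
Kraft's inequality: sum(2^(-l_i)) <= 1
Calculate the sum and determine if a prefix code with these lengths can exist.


Sum = 2^(-1) + 2^(-3) + 2^(-5)
    = 0.5 + 0.125 + 0.03125
    = 21/32 = 0.65625
Since 0.65625 <= 1, Kraft's inequality IS satisfied.
A prefix code with these lengths CAN exist.

Kraft sum = 0.65625. Satisfied.


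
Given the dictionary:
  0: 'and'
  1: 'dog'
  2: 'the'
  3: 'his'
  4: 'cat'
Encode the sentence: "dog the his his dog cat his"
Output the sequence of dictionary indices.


Look up each word in the dictionary:
  'dog' -> 1
  'the' -> 2
  'his' -> 3
  'his' -> 3
  'dog' -> 1
  'cat' -> 4
  'his' -> 3

Encoded: [1, 2, 3, 3, 1, 4, 3]


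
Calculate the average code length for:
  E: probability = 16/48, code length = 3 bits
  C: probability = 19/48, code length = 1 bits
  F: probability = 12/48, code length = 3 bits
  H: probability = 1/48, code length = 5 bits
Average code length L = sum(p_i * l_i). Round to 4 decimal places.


Weighted contributions p_i * l_i:
  E: (16/48) * 3 = 48/48
  C: (19/48) * 1 = 19/48
  F: (12/48) * 3 = 36/48
  H: (1/48) * 5 = 5/48
Sum = (48 + 19 + 36 + 5)/48 = 108/48

L = 108/48 = 2.2500 bits/symbol


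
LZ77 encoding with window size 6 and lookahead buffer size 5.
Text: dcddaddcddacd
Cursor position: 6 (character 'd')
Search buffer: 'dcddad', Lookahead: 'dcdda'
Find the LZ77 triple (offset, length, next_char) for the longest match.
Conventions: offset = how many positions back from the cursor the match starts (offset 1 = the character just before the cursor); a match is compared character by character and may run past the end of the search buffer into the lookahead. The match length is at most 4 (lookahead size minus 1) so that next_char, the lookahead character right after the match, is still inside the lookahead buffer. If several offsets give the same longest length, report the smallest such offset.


Try each offset into the search buffer:
  offset=1 (pos 5, char 'd'): match length 1
  offset=2 (pos 4, char 'a'): match length 0
  offset=3 (pos 3, char 'd'): match length 1
  offset=4 (pos 2, char 'd'): match length 1
  offset=5 (pos 1, char 'c'): match length 0
  offset=6 (pos 0, char 'd'): match length 4
Longest match has length 4 at offset 6.
next_char = character at position 6 + 4 = 10 -> 'a'

Best match: offset=6, length=4 (matching 'dcdd' starting at position 0)
LZ77 triple: (6, 4, 'a')


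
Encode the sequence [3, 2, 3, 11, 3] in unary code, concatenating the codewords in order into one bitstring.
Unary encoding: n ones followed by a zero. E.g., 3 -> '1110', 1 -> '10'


Encode each number as n ones followed by a terminating 0:
  3 -> 1110 (4 bits)
  2 -> 110 (3 bits)
  3 -> 1110 (4 bits)
  11 -> 111111111110 (12 bits)
  3 -> 1110 (4 bits)
Total length = 4 + 3 + 4 + 12 + 4 = 27 bits.

Unary([3, 2, 3, 11, 3]) = 111011011101111111111101110 (27 bits)


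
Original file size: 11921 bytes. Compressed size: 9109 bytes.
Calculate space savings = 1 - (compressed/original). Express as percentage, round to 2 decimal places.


ratio = compressed/original = 9109/11921 = 0.764114
savings = 1 - ratio = 1 - 0.764114 = 0.235886
as a percentage: 0.235886 * 100 = 23.59%

Space savings = 1 - 9109/11921 = 23.59%


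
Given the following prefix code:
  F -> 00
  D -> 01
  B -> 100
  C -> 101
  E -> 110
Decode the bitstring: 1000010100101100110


Decoding step by step:
Bits 100 -> B
Bits 00 -> F
Bits 101 -> C
Bits 00 -> F
Bits 101 -> C
Bits 100 -> B
Bits 110 -> E


Decoded message: BFCFCBE


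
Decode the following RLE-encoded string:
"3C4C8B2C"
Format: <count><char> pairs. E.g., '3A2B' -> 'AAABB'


Expanding each <count><char> pair:
  3C -> 'CCC'
  4C -> 'CCCC'
  8B -> 'BBBBBBBB'
  2C -> 'CC'

Decoded = CCCCCCCBBBBBBBBCC


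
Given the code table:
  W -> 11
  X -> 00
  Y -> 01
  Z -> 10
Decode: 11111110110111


Decoding:
11 -> W
11 -> W
11 -> W
10 -> Z
11 -> W
01 -> Y
11 -> W


Result: WWWZWYW


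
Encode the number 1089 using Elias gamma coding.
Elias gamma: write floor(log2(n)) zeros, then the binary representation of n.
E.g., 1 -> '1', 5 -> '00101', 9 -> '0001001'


num_bits = floor(log2(1089)) + 1 = 11
leading_zeros = num_bits - 1 = 10
binary(1089) = 10001000001

Elias gamma(1089) = '0000000000' + '10001000001' = 000000000010001000001 (21 bits)


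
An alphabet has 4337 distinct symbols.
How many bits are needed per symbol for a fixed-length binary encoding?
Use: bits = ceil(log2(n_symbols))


log2(4337) = 12.0825
Bracket: 2^12 = 4096 < 4337 <= 2^13 = 8192
So ceil(log2(4337)) = 13

bits = ceil(log2(4337)) = ceil(12.0825) = 13 bits


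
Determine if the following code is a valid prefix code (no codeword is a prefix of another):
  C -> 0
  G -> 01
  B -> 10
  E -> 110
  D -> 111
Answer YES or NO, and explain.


Checking each pair (does one codeword prefix another?):
  C='0' vs G='01': prefix -- VIOLATION

NO -- this is NOT a valid prefix code. C (0) is a prefix of G (01).


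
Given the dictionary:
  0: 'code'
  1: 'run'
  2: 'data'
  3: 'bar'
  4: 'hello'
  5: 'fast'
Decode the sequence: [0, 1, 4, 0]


Look up each index in the dictionary:
  0 -> 'code'
  1 -> 'run'
  4 -> 'hello'
  0 -> 'code'

Decoded: "code run hello code"


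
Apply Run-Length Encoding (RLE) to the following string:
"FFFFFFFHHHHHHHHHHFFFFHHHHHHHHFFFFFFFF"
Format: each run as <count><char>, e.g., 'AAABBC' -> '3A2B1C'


Scanning runs left to right:
  i=0: run of 'F' x 7 -> '7F'
  i=7: run of 'H' x 10 -> '10H'
  i=17: run of 'F' x 4 -> '4F'
  i=21: run of 'H' x 8 -> '8H'
  i=29: run of 'F' x 8 -> '8F'

RLE = 7F10H4F8H8F


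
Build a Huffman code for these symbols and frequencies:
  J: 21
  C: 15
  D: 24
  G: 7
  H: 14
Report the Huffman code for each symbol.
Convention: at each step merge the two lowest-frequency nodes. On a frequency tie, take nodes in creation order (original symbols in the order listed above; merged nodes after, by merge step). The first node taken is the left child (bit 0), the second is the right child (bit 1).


Huffman tree construction:
Step 1: Merge G(7) + H(14) = 21
Step 2: Merge C(15) + J(21) = 36
Step 3: Merge (G+H)(21) + D(24) = 45
Step 4: Merge (C+J)(36) + ((G+H)+D)(45) = 81
Read each symbol's code off the tree from the root (left child = 0, right child = 1).

Codes:
  J: 01 (length 2)
  C: 00 (length 2)
  D: 11 (length 2)
  G: 100 (length 3)
  H: 101 (length 3)
Average code length: 183/81 = 2.2593 bits/symbol


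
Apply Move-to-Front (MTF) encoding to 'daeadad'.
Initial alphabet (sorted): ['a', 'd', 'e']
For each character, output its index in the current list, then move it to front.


MTF encoding:
'd': index 1 in ['a', 'd', 'e'] -> ['d', 'a', 'e']
'a': index 1 in ['d', 'a', 'e'] -> ['a', 'd', 'e']
'e': index 2 in ['a', 'd', 'e'] -> ['e', 'a', 'd']
'a': index 1 in ['e', 'a', 'd'] -> ['a', 'e', 'd']
'd': index 2 in ['a', 'e', 'd'] -> ['d', 'a', 'e']
'a': index 1 in ['d', 'a', 'e'] -> ['a', 'd', 'e']
'd': index 1 in ['a', 'd', 'e'] -> ['d', 'a', 'e']


Output: [1, 1, 2, 1, 2, 1, 1]


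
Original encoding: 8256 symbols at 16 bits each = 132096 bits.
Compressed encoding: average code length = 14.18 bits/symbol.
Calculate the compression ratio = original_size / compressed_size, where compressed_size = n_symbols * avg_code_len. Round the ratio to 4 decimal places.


original_size = n_symbols * orig_bits = 8256 * 16 = 132096 bits
compressed_size = n_symbols * avg_code_len = 8256 * 14.18 = 117070.08 bits
ratio = original_size / compressed_size = 132096 / 117070.08 = 1.1283

Compression ratio = 1.1283


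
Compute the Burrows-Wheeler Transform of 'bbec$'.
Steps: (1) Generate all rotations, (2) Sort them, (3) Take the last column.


Rotations (sorted):
  0: $bbec -> last char: c
  1: bbec$ -> last char: $
  2: bec$b -> last char: b
  3: c$bbe -> last char: e
  4: ec$bb -> last char: b


BWT = c$beb


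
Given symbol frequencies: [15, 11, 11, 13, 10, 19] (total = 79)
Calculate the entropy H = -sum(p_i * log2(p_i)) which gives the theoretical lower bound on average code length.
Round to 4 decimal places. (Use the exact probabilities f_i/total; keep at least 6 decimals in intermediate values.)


Per-symbol terms -p_i * log2(p_i) with p_i = f_i/79:
  p = 15/79 = 0.189873: log2(p) = -2.396890, -p*log2(p) = 0.455106
  p = 11/79 = 0.139241: log2(p) = -2.844349, -p*log2(p) = 0.396049
  p = 11/79 = 0.139241: log2(p) = -2.844349, -p*log2(p) = 0.396049
  p = 13/79 = 0.164557: log2(p) = -2.603341, -p*log2(p) = 0.428398
  p = 10/79 = 0.126582: log2(p) = -2.981853, -p*log2(p) = 0.377450
  p = 19/79 = 0.240506: log2(p) = -2.055853, -p*log2(p) = 0.494446
H = 0.455106 + 0.396049 + 0.396049 + 0.428398 + 0.377450 + 0.494446 = 2.547498

H = 2.5475 bits/symbol


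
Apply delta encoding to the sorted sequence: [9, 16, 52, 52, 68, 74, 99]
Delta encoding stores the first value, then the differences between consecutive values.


First value: 9
Deltas:
  16 - 9 = 7
  52 - 16 = 36
  52 - 52 = 0
  68 - 52 = 16
  74 - 68 = 6
  99 - 74 = 25


Delta encoded: [9, 7, 36, 0, 16, 6, 25]


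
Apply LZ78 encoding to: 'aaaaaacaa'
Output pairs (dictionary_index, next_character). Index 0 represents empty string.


LZ78 encoding steps:
Dictionary: {0: ''}
Step 1: w='' (idx 0), next='a' -> output (0, 'a'), add 'a' as idx 1
Step 2: w='a' (idx 1), next='a' -> output (1, 'a'), add 'aa' as idx 2
Step 3: w='aa' (idx 2), next='a' -> output (2, 'a'), add 'aaa' as idx 3
Step 4: w='' (idx 0), next='c' -> output (0, 'c'), add 'c' as idx 4
Step 5: w='aa' (idx 2), end of input -> output (2, '')


Encoded: [(0, 'a'), (1, 'a'), (2, 'a'), (0, 'c'), (2, '')]


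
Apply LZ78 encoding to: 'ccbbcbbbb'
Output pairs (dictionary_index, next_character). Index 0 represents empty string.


LZ78 encoding steps:
Dictionary: {0: ''}
Step 1: w='' (idx 0), next='c' -> output (0, 'c'), add 'c' as idx 1
Step 2: w='c' (idx 1), next='b' -> output (1, 'b'), add 'cb' as idx 2
Step 3: w='' (idx 0), next='b' -> output (0, 'b'), add 'b' as idx 3
Step 4: w='cb' (idx 2), next='b' -> output (2, 'b'), add 'cbb' as idx 4
Step 5: w='b' (idx 3), next='b' -> output (3, 'b'), add 'bb' as idx 5


Encoded: [(0, 'c'), (1, 'b'), (0, 'b'), (2, 'b'), (3, 'b')]


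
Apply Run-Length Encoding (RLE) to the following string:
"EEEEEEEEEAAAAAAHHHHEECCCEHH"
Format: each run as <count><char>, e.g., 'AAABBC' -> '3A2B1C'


Scanning runs left to right:
  i=0: run of 'E' x 9 -> '9E'
  i=9: run of 'A' x 6 -> '6A'
  i=15: run of 'H' x 4 -> '4H'
  i=19: run of 'E' x 2 -> '2E'
  i=21: run of 'C' x 3 -> '3C'
  i=24: run of 'E' x 1 -> '1E'
  i=25: run of 'H' x 2 -> '2H'

RLE = 9E6A4H2E3C1E2H


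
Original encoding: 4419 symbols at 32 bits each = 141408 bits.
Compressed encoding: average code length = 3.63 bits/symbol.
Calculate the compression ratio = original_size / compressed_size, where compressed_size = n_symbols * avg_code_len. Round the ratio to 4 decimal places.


original_size = n_symbols * orig_bits = 4419 * 32 = 141408 bits
compressed_size = n_symbols * avg_code_len = 4419 * 3.63 = 16040.97 bits
ratio = original_size / compressed_size = 141408 / 16040.97 = 8.8154

Compression ratio = 8.8154


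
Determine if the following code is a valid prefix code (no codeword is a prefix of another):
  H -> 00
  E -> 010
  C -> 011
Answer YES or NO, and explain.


Checking each pair (does one codeword prefix another?):
  H='00' vs E='010': no prefix
  H='00' vs C='011': no prefix
  E='010' vs H='00': no prefix
  E='010' vs C='011': no prefix
  C='011' vs H='00': no prefix
  C='011' vs E='010': no prefix
No violation found over all pairs.

YES -- this is a valid prefix code. No codeword is a prefix of any other codeword.


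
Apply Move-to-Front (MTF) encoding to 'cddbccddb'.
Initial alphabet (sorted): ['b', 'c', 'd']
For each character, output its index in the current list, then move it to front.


MTF encoding:
'c': index 1 in ['b', 'c', 'd'] -> ['c', 'b', 'd']
'd': index 2 in ['c', 'b', 'd'] -> ['d', 'c', 'b']
'd': index 0 in ['d', 'c', 'b'] -> ['d', 'c', 'b']
'b': index 2 in ['d', 'c', 'b'] -> ['b', 'd', 'c']
'c': index 2 in ['b', 'd', 'c'] -> ['c', 'b', 'd']
'c': index 0 in ['c', 'b', 'd'] -> ['c', 'b', 'd']
'd': index 2 in ['c', 'b', 'd'] -> ['d', 'c', 'b']
'd': index 0 in ['d', 'c', 'b'] -> ['d', 'c', 'b']
'b': index 2 in ['d', 'c', 'b'] -> ['b', 'd', 'c']


Output: [1, 2, 0, 2, 2, 0, 2, 0, 2]


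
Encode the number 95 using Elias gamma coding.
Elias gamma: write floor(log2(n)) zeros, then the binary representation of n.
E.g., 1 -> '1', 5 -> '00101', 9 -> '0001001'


num_bits = floor(log2(95)) + 1 = 7
leading_zeros = num_bits - 1 = 6
binary(95) = 1011111

Elias gamma(95) = '000000' + '1011111' = 0000001011111 (13 bits)


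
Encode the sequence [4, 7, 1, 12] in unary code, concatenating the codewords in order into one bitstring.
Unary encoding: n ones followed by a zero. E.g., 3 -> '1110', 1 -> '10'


Encode each number as n ones followed by a terminating 0:
  4 -> 11110 (5 bits)
  7 -> 11111110 (8 bits)
  1 -> 10 (2 bits)
  12 -> 1111111111110 (13 bits)
Total length = 5 + 8 + 2 + 13 = 28 bits.

Unary([4, 7, 1, 12]) = 1111011111110101111111111110 (28 bits)


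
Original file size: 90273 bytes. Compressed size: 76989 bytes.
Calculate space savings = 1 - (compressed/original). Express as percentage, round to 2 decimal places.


ratio = compressed/original = 76989/90273 = 0.852846
savings = 1 - ratio = 1 - 0.852846 = 0.147154
as a percentage: 0.147154 * 100 = 14.72%

Space savings = 1 - 76989/90273 = 14.72%


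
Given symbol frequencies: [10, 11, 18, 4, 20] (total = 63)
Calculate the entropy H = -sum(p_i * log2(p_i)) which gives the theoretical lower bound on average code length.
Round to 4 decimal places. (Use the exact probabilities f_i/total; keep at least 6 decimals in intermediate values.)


Per-symbol terms -p_i * log2(p_i) with p_i = f_i/63:
  p = 10/63 = 0.158730: log2(p) = -2.655352, -p*log2(p) = 0.421484
  p = 11/63 = 0.174603: log2(p) = -2.517848, -p*log2(p) = 0.439624
  p = 18/63 = 0.285714: log2(p) = -1.807355, -p*log2(p) = 0.516387
  p = 4/63 = 0.063492: log2(p) = -3.977280, -p*log2(p) = 0.252526
  p = 20/63 = 0.317460: log2(p) = -1.655352, -p*log2(p) = 0.525509
H = 0.421484 + 0.439624 + 0.516387 + 0.252526 + 0.525509 = 2.155530

H = 2.1555 bits/symbol


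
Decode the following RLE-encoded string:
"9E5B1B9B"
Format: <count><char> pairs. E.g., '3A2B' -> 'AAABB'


Expanding each <count><char> pair:
  9E -> 'EEEEEEEEE'
  5B -> 'BBBBB'
  1B -> 'B'
  9B -> 'BBBBBBBBB'

Decoded = EEEEEEEEEBBBBBBBBBBBBBBB


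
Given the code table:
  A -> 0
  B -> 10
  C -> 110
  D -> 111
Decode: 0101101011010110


Decoding:
0 -> A
10 -> B
110 -> C
10 -> B
110 -> C
10 -> B
110 -> C


Result: ABCBCBC


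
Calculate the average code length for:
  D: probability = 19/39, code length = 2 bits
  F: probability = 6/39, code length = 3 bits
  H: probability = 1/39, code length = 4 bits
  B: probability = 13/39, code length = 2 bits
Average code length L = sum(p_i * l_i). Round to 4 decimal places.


Weighted contributions p_i * l_i:
  D: (19/39) * 2 = 38/39
  F: (6/39) * 3 = 18/39
  H: (1/39) * 4 = 4/39
  B: (13/39) * 2 = 26/39
Sum = (38 + 18 + 4 + 26)/39 = 86/39

L = 86/39 = 2.2051 bits/symbol


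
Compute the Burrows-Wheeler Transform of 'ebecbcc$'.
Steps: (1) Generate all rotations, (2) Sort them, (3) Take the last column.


Rotations (sorted):
  0: $ebecbcc -> last char: c
  1: bcc$ebec -> last char: c
  2: becbcc$e -> last char: e
  3: c$ebecbc -> last char: c
  4: cbcc$ebe -> last char: e
  5: cc$ebecb -> last char: b
  6: ebecbcc$ -> last char: $
  7: ecbcc$eb -> last char: b


BWT = cceceb$b


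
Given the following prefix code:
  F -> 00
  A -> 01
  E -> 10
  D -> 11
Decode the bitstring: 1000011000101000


Decoding step by step:
Bits 10 -> E
Bits 00 -> F
Bits 01 -> A
Bits 10 -> E
Bits 00 -> F
Bits 10 -> E
Bits 10 -> E
Bits 00 -> F


Decoded message: EFAEFEEF


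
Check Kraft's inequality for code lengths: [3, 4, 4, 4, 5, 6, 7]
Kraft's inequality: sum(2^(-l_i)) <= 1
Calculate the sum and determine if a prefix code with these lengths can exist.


Sum = 2^(-3) + 2^(-4) + 2^(-4) + 2^(-4) + 2^(-5) + 2^(-6) + 2^(-7)
    = 0.125 + 0.0625 + 0.0625 + 0.0625 + 0.03125 + 0.015625 + 0.0078125
    = 47/128 = 0.3671875
Since 0.3671875 <= 1, Kraft's inequality IS satisfied.
A prefix code with these lengths CAN exist.

Kraft sum = 0.3671875. Satisfied.


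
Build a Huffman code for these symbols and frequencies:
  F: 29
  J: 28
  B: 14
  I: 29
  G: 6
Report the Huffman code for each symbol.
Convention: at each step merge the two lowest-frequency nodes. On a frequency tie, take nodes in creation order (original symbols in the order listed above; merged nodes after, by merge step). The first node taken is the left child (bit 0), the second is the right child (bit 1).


Huffman tree construction:
Step 1: Merge G(6) + B(14) = 20
Step 2: Merge (G+B)(20) + J(28) = 48
Step 3: Merge F(29) + I(29) = 58
Step 4: Merge ((G+B)+J)(48) + (F+I)(58) = 106
Read each symbol's code off the tree from the root (left child = 0, right child = 1).

Codes:
  F: 10 (length 2)
  J: 01 (length 2)
  B: 001 (length 3)
  I: 11 (length 2)
  G: 000 (length 3)
Average code length: 232/106 = 2.1887 bits/symbol


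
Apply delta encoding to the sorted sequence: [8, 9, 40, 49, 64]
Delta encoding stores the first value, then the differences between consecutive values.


First value: 8
Deltas:
  9 - 8 = 1
  40 - 9 = 31
  49 - 40 = 9
  64 - 49 = 15


Delta encoded: [8, 1, 31, 9, 15]


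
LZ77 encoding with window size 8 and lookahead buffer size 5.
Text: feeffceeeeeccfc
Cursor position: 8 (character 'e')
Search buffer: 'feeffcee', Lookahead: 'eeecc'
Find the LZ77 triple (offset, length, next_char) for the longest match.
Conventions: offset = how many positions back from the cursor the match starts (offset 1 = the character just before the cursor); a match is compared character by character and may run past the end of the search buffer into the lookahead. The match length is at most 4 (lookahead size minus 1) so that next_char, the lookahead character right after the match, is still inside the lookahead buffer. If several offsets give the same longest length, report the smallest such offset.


Try each offset into the search buffer:
  offset=1 (pos 7, char 'e'): match length 3
  offset=2 (pos 6, char 'e'): match length 3
  offset=3 (pos 5, char 'c'): match length 0
  offset=4 (pos 4, char 'f'): match length 0
  offset=5 (pos 3, char 'f'): match length 0
  offset=6 (pos 2, char 'e'): match length 1
  offset=7 (pos 1, char 'e'): match length 2
  offset=8 (pos 0, char 'f'): match length 0
Longest match has length 3, found at offsets 1, 2; take the smallest, offset 1.
next_char = character at position 8 + 3 = 11 -> 'c'

Best match: offset=1, length=3 (matching 'eee' starting at position 7)
LZ77 triple: (1, 3, 'c')


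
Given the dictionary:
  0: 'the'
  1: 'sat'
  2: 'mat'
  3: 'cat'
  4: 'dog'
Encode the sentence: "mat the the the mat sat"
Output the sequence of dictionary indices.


Look up each word in the dictionary:
  'mat' -> 2
  'the' -> 0
  'the' -> 0
  'the' -> 0
  'mat' -> 2
  'sat' -> 1

Encoded: [2, 0, 0, 0, 2, 1]


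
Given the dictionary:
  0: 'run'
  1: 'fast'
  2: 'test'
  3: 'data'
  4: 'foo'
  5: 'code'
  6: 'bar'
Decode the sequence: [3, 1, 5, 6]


Look up each index in the dictionary:
  3 -> 'data'
  1 -> 'fast'
  5 -> 'code'
  6 -> 'bar'

Decoded: "data fast code bar"


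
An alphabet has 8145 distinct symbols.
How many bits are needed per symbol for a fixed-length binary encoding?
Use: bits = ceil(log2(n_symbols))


log2(8145) = 12.9917
Bracket: 2^12 = 4096 < 8145 <= 2^13 = 8192
So ceil(log2(8145)) = 13

bits = ceil(log2(8145)) = ceil(12.9917) = 13 bits


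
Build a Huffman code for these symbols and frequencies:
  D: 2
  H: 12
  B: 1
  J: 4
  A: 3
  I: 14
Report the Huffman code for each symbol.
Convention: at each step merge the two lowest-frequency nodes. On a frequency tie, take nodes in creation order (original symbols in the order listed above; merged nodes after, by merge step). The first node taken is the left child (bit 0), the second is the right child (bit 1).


Huffman tree construction:
Step 1: Merge B(1) + D(2) = 3
Step 2: Merge A(3) + (B+D)(3) = 6
Step 3: Merge J(4) + (A+(B+D))(6) = 10
Step 4: Merge (J+(A+(B+D)))(10) + H(12) = 22
Step 5: Merge I(14) + ((J+(A+(B+D)))+H)(22) = 36
Read each symbol's code off the tree from the root (left child = 0, right child = 1).

Codes:
  D: 10111 (length 5)
  H: 11 (length 2)
  B: 10110 (length 5)
  J: 100 (length 3)
  A: 1010 (length 4)
  I: 0 (length 1)
Average code length: 77/36 = 2.1389 bits/symbol


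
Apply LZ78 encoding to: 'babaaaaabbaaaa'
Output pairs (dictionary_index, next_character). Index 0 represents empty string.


LZ78 encoding steps:
Dictionary: {0: ''}
Step 1: w='' (idx 0), next='b' -> output (0, 'b'), add 'b' as idx 1
Step 2: w='' (idx 0), next='a' -> output (0, 'a'), add 'a' as idx 2
Step 3: w='b' (idx 1), next='a' -> output (1, 'a'), add 'ba' as idx 3
Step 4: w='a' (idx 2), next='a' -> output (2, 'a'), add 'aa' as idx 4
Step 5: w='aa' (idx 4), next='b' -> output (4, 'b'), add 'aab' as idx 5
Step 6: w='ba' (idx 3), next='a' -> output (3, 'a'), add 'baa' as idx 6
Step 7: w='aa' (idx 4), end of input -> output (4, '')


Encoded: [(0, 'b'), (0, 'a'), (1, 'a'), (2, 'a'), (4, 'b'), (3, 'a'), (4, '')]


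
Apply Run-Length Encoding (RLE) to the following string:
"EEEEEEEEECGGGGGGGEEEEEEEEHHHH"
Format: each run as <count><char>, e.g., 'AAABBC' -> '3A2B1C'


Scanning runs left to right:
  i=0: run of 'E' x 9 -> '9E'
  i=9: run of 'C' x 1 -> '1C'
  i=10: run of 'G' x 7 -> '7G'
  i=17: run of 'E' x 8 -> '8E'
  i=25: run of 'H' x 4 -> '4H'

RLE = 9E1C7G8E4H


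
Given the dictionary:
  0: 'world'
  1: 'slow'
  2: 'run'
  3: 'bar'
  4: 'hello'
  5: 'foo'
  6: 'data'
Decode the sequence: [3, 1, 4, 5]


Look up each index in the dictionary:
  3 -> 'bar'
  1 -> 'slow'
  4 -> 'hello'
  5 -> 'foo'

Decoded: "bar slow hello foo"


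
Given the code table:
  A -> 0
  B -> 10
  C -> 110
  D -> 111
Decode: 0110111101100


Decoding:
0 -> A
110 -> C
111 -> D
10 -> B
110 -> C
0 -> A


Result: ACDBCA


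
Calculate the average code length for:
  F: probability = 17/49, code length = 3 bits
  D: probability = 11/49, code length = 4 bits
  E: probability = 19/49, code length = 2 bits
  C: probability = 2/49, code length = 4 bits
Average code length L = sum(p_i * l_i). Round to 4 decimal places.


Weighted contributions p_i * l_i:
  F: (17/49) * 3 = 51/49
  D: (11/49) * 4 = 44/49
  E: (19/49) * 2 = 38/49
  C: (2/49) * 4 = 8/49
Sum = (51 + 44 + 38 + 8)/49 = 141/49

L = 141/49 = 2.8776 bits/symbol


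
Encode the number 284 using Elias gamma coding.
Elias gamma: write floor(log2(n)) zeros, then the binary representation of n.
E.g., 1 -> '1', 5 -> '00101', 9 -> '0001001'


num_bits = floor(log2(284)) + 1 = 9
leading_zeros = num_bits - 1 = 8
binary(284) = 100011100

Elias gamma(284) = '00000000' + '100011100' = 00000000100011100 (17 bits)


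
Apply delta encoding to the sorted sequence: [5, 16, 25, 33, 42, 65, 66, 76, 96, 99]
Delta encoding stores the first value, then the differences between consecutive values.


First value: 5
Deltas:
  16 - 5 = 11
  25 - 16 = 9
  33 - 25 = 8
  42 - 33 = 9
  65 - 42 = 23
  66 - 65 = 1
  76 - 66 = 10
  96 - 76 = 20
  99 - 96 = 3


Delta encoded: [5, 11, 9, 8, 9, 23, 1, 10, 20, 3]


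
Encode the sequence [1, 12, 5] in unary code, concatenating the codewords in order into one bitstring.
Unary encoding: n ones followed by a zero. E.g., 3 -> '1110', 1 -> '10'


Encode each number as n ones followed by a terminating 0:
  1 -> 10 (2 bits)
  12 -> 1111111111110 (13 bits)
  5 -> 111110 (6 bits)
Total length = 2 + 13 + 6 = 21 bits.

Unary([1, 12, 5]) = 101111111111110111110 (21 bits)


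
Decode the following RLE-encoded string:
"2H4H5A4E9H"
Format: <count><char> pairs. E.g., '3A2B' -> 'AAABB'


Expanding each <count><char> pair:
  2H -> 'HH'
  4H -> 'HHHH'
  5A -> 'AAAAA'
  4E -> 'EEEE'
  9H -> 'HHHHHHHHH'

Decoded = HHHHHHAAAAAEEEEHHHHHHHHH


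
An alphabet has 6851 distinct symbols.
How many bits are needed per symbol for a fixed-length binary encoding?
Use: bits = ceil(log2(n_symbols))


log2(6851) = 12.7421
Bracket: 2^12 = 4096 < 6851 <= 2^13 = 8192
So ceil(log2(6851)) = 13

bits = ceil(log2(6851)) = ceil(12.7421) = 13 bits


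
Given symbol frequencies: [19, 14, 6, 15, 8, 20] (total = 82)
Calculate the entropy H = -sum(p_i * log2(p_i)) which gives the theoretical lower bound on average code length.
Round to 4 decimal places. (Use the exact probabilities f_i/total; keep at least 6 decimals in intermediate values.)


Per-symbol terms -p_i * log2(p_i) with p_i = f_i/82:
  p = 19/82 = 0.231707: log2(p) = -2.109624, -p*log2(p) = 0.488815
  p = 14/82 = 0.170732: log2(p) = -2.550197, -p*log2(p) = 0.435400
  p = 6/82 = 0.073171: log2(p) = -3.772590, -p*log2(p) = 0.276043
  p = 15/82 = 0.182927: log2(p) = -2.450661, -p*log2(p) = 0.448292
  p = 8/82 = 0.097561: log2(p) = -3.357552, -p*log2(p) = 0.327566
  p = 20/82 = 0.243902: log2(p) = -2.035624, -p*log2(p) = 0.496494
H = 0.488815 + 0.435400 + 0.276043 + 0.448292 + 0.327566 + 0.496494 = 2.472610

H = 2.4726 bits/symbol


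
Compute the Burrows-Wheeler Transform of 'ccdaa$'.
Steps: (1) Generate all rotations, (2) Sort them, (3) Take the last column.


Rotations (sorted):
  0: $ccdaa -> last char: a
  1: a$ccda -> last char: a
  2: aa$ccd -> last char: d
  3: ccdaa$ -> last char: $
  4: cdaa$c -> last char: c
  5: daa$cc -> last char: c


BWT = aad$cc


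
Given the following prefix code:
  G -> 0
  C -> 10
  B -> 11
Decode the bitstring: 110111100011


Decoding step by step:
Bits 11 -> B
Bits 0 -> G
Bits 11 -> B
Bits 11 -> B
Bits 0 -> G
Bits 0 -> G
Bits 0 -> G
Bits 11 -> B


Decoded message: BGBBGGGB


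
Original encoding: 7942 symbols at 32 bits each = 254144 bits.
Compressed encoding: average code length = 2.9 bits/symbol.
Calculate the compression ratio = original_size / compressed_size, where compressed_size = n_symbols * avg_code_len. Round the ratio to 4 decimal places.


original_size = n_symbols * orig_bits = 7942 * 32 = 254144 bits
compressed_size = n_symbols * avg_code_len = 7942 * 2.9 = 23031.8 bits
ratio = original_size / compressed_size = 254144 / 23031.8 = 11.0345

Compression ratio = 11.0345


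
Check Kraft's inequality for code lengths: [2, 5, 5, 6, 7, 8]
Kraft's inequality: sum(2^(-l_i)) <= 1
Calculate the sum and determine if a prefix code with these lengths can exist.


Sum = 2^(-2) + 2^(-5) + 2^(-5) + 2^(-6) + 2^(-7) + 2^(-8)
    = 0.25 + 0.03125 + 0.03125 + 0.015625 + 0.0078125 + 0.00390625
    = 87/256 = 0.33984375
Since 0.33984375 <= 1, Kraft's inequality IS satisfied.
A prefix code with these lengths CAN exist.

Kraft sum = 0.33984375. Satisfied.


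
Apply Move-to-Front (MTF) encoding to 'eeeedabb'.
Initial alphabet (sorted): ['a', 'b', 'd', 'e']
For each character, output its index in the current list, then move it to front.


MTF encoding:
'e': index 3 in ['a', 'b', 'd', 'e'] -> ['e', 'a', 'b', 'd']
'e': index 0 in ['e', 'a', 'b', 'd'] -> ['e', 'a', 'b', 'd']
'e': index 0 in ['e', 'a', 'b', 'd'] -> ['e', 'a', 'b', 'd']
'e': index 0 in ['e', 'a', 'b', 'd'] -> ['e', 'a', 'b', 'd']
'd': index 3 in ['e', 'a', 'b', 'd'] -> ['d', 'e', 'a', 'b']
'a': index 2 in ['d', 'e', 'a', 'b'] -> ['a', 'd', 'e', 'b']
'b': index 3 in ['a', 'd', 'e', 'b'] -> ['b', 'a', 'd', 'e']
'b': index 0 in ['b', 'a', 'd', 'e'] -> ['b', 'a', 'd', 'e']


Output: [3, 0, 0, 0, 3, 2, 3, 0]


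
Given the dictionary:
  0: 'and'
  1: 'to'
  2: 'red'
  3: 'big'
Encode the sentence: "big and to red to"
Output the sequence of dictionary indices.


Look up each word in the dictionary:
  'big' -> 3
  'and' -> 0
  'to' -> 1
  'red' -> 2
  'to' -> 1

Encoded: [3, 0, 1, 2, 1]


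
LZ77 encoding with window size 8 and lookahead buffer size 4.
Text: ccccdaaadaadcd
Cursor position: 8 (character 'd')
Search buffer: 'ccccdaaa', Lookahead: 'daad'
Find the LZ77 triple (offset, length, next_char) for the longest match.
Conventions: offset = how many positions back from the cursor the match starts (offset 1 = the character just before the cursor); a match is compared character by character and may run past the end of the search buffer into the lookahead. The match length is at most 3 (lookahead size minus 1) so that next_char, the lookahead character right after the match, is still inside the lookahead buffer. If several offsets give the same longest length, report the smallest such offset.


Try each offset into the search buffer:
  offset=1 (pos 7, char 'a'): match length 0
  offset=2 (pos 6, char 'a'): match length 0
  offset=3 (pos 5, char 'a'): match length 0
  offset=4 (pos 4, char 'd'): match length 3
  offset=5 (pos 3, char 'c'): match length 0
  offset=6 (pos 2, char 'c'): match length 0
  offset=7 (pos 1, char 'c'): match length 0
  offset=8 (pos 0, char 'c'): match length 0
Longest match has length 3 at offset 4.
next_char = character at position 8 + 3 = 11 -> 'd'

Best match: offset=4, length=3 (matching 'daa' starting at position 4)
LZ77 triple: (4, 3, 'd')


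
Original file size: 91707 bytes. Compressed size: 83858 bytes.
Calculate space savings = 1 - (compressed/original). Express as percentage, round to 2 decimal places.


ratio = compressed/original = 83858/91707 = 0.914412
savings = 1 - ratio = 1 - 0.914412 = 0.085588
as a percentage: 0.085588 * 100 = 8.56%

Space savings = 1 - 83858/91707 = 8.56%


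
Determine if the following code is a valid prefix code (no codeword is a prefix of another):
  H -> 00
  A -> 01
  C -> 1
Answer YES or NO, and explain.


Checking each pair (does one codeword prefix another?):
  H='00' vs A='01': no prefix
  H='00' vs C='1': no prefix
  A='01' vs H='00': no prefix
  A='01' vs C='1': no prefix
  C='1' vs H='00': no prefix
  C='1' vs A='01': no prefix
No violation found over all pairs.

YES -- this is a valid prefix code. No codeword is a prefix of any other codeword.


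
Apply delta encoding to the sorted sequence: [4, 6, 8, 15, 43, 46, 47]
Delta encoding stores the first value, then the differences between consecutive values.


First value: 4
Deltas:
  6 - 4 = 2
  8 - 6 = 2
  15 - 8 = 7
  43 - 15 = 28
  46 - 43 = 3
  47 - 46 = 1


Delta encoded: [4, 2, 2, 7, 28, 3, 1]
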